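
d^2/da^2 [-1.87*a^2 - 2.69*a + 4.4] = -3.74000000000000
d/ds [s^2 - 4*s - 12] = 2*s - 4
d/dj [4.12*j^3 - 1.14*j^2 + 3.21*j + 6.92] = 12.36*j^2 - 2.28*j + 3.21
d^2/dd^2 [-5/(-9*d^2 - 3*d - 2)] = 90*(-9*d^2 - 3*d + (6*d + 1)^2 - 2)/(9*d^2 + 3*d + 2)^3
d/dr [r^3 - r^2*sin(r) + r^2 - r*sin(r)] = -r^2*cos(r) + 3*r^2 - 2*r*sin(r) - r*cos(r) + 2*r - sin(r)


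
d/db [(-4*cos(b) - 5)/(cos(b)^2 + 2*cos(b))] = -(4*sin(b) + 10*sin(b)/cos(b)^2 + 10*tan(b))/(cos(b) + 2)^2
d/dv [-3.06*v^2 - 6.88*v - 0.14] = -6.12*v - 6.88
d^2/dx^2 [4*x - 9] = 0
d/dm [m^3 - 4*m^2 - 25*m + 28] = 3*m^2 - 8*m - 25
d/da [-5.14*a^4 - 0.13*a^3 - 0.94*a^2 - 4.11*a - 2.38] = -20.56*a^3 - 0.39*a^2 - 1.88*a - 4.11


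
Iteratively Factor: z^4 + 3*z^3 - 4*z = (z + 2)*(z^3 + z^2 - 2*z) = (z - 1)*(z + 2)*(z^2 + 2*z) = z*(z - 1)*(z + 2)*(z + 2)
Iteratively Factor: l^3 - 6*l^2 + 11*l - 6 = (l - 3)*(l^2 - 3*l + 2) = (l - 3)*(l - 1)*(l - 2)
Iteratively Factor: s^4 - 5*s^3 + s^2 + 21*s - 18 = (s + 2)*(s^3 - 7*s^2 + 15*s - 9) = (s - 1)*(s + 2)*(s^2 - 6*s + 9) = (s - 3)*(s - 1)*(s + 2)*(s - 3)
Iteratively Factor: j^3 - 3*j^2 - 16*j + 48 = (j + 4)*(j^2 - 7*j + 12) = (j - 4)*(j + 4)*(j - 3)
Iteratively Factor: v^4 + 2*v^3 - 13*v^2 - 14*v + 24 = (v + 2)*(v^3 - 13*v + 12) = (v - 3)*(v + 2)*(v^2 + 3*v - 4) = (v - 3)*(v - 1)*(v + 2)*(v + 4)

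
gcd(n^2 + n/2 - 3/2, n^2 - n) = n - 1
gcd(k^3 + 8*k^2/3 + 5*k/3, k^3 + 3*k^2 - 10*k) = k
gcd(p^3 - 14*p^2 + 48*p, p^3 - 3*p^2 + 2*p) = p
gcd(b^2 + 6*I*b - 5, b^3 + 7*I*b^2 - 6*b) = b + I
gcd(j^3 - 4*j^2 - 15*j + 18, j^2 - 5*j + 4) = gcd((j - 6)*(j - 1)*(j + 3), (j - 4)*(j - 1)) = j - 1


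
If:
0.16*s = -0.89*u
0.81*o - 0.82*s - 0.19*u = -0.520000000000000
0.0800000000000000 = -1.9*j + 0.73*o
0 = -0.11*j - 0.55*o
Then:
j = -0.04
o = 0.01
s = 0.67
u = -0.12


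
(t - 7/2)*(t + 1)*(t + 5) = t^3 + 5*t^2/2 - 16*t - 35/2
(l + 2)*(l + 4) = l^2 + 6*l + 8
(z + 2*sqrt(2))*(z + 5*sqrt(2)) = z^2 + 7*sqrt(2)*z + 20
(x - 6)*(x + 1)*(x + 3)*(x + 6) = x^4 + 4*x^3 - 33*x^2 - 144*x - 108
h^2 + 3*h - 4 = (h - 1)*(h + 4)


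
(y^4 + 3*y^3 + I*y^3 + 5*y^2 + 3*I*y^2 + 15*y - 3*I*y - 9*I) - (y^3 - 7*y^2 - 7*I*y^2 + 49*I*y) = y^4 + 2*y^3 + I*y^3 + 12*y^2 + 10*I*y^2 + 15*y - 52*I*y - 9*I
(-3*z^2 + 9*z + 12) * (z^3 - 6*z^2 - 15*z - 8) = -3*z^5 + 27*z^4 + 3*z^3 - 183*z^2 - 252*z - 96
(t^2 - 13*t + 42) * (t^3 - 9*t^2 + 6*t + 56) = t^5 - 22*t^4 + 165*t^3 - 400*t^2 - 476*t + 2352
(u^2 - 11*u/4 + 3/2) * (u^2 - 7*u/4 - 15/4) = u^4 - 9*u^3/2 + 41*u^2/16 + 123*u/16 - 45/8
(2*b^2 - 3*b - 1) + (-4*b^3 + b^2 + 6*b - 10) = -4*b^3 + 3*b^2 + 3*b - 11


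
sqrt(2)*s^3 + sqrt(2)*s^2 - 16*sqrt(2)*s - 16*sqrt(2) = (s - 4)*(s + 4)*(sqrt(2)*s + sqrt(2))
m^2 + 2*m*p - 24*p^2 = (m - 4*p)*(m + 6*p)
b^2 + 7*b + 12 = (b + 3)*(b + 4)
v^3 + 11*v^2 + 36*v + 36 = (v + 2)*(v + 3)*(v + 6)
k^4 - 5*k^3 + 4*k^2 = k^2*(k - 4)*(k - 1)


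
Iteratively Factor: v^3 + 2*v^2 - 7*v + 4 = (v - 1)*(v^2 + 3*v - 4) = (v - 1)*(v + 4)*(v - 1)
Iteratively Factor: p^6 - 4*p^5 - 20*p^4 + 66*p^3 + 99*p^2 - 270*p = (p + 3)*(p^5 - 7*p^4 + p^3 + 63*p^2 - 90*p) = (p - 3)*(p + 3)*(p^4 - 4*p^3 - 11*p^2 + 30*p) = (p - 3)*(p + 3)^2*(p^3 - 7*p^2 + 10*p) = (p - 3)*(p - 2)*(p + 3)^2*(p^2 - 5*p) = (p - 5)*(p - 3)*(p - 2)*(p + 3)^2*(p)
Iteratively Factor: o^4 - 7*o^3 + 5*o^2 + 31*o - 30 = (o + 2)*(o^3 - 9*o^2 + 23*o - 15) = (o - 5)*(o + 2)*(o^2 - 4*o + 3) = (o - 5)*(o - 1)*(o + 2)*(o - 3)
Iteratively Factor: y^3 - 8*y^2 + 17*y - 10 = (y - 5)*(y^2 - 3*y + 2) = (y - 5)*(y - 1)*(y - 2)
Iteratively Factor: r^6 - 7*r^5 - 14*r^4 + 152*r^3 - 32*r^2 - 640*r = (r + 4)*(r^5 - 11*r^4 + 30*r^3 + 32*r^2 - 160*r) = (r - 4)*(r + 4)*(r^4 - 7*r^3 + 2*r^2 + 40*r) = (r - 5)*(r - 4)*(r + 4)*(r^3 - 2*r^2 - 8*r) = (r - 5)*(r - 4)^2*(r + 4)*(r^2 + 2*r) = r*(r - 5)*(r - 4)^2*(r + 4)*(r + 2)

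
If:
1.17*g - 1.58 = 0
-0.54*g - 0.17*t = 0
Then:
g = 1.35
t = -4.29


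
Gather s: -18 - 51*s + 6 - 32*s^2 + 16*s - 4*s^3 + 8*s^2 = -4*s^3 - 24*s^2 - 35*s - 12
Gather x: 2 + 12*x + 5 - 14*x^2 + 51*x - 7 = -14*x^2 + 63*x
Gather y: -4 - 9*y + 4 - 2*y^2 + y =-2*y^2 - 8*y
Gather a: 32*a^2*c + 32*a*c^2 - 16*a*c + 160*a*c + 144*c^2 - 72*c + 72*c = 32*a^2*c + a*(32*c^2 + 144*c) + 144*c^2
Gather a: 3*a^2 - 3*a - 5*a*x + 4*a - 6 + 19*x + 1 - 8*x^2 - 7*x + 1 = 3*a^2 + a*(1 - 5*x) - 8*x^2 + 12*x - 4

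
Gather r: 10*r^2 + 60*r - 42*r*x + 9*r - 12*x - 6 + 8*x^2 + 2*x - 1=10*r^2 + r*(69 - 42*x) + 8*x^2 - 10*x - 7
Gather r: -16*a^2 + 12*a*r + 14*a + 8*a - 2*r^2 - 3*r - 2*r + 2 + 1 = -16*a^2 + 22*a - 2*r^2 + r*(12*a - 5) + 3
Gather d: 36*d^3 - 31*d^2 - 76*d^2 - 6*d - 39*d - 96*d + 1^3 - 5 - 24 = 36*d^3 - 107*d^2 - 141*d - 28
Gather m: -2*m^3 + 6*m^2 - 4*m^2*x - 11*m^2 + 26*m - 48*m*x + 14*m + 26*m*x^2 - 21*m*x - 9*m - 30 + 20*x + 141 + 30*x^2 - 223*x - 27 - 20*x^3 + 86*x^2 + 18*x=-2*m^3 + m^2*(-4*x - 5) + m*(26*x^2 - 69*x + 31) - 20*x^3 + 116*x^2 - 185*x + 84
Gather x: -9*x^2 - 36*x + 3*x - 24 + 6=-9*x^2 - 33*x - 18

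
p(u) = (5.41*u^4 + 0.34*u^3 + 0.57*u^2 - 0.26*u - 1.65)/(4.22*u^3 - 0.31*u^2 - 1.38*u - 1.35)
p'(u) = (-12.66*u^2 + 0.62*u + 1.38)*(5.41*u^4 + 0.34*u^3 + 0.57*u^2 - 0.26*u - 1.65)/(4.22*u^3 - 0.31*u^2 - 1.38*u - 1.35)^2 + (21.64*u^3 + 1.02*u^2 + 1.14*u - 0.26)/(4.22*u^3 - 0.31*u^2 - 1.38*u - 1.35) = (22.8302*u^6 - 3.3542*u^5 - 24.9082*u^4 - 27.958*u^3 + 18.6448*u^2 - 2.562*u - 1.926)/(17.8084*u^6 - 2.6164*u^5 - 11.5511*u^4 - 10.5384*u^3 + 2.7414*u^2 + 3.726*u + 1.8225)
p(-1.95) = -2.46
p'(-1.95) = 1.31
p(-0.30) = 1.38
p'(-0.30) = 0.95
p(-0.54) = 0.69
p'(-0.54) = 4.27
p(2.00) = 3.15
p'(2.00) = 0.99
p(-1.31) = -1.55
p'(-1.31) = 1.65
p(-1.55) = -1.92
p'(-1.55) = 1.44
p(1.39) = 2.71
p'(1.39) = 0.17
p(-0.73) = -0.12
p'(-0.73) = 3.86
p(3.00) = 4.26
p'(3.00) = 1.18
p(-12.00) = -15.25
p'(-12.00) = 1.28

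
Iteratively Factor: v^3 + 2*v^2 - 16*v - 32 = (v + 4)*(v^2 - 2*v - 8) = (v - 4)*(v + 4)*(v + 2)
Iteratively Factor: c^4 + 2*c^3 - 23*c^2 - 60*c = (c - 5)*(c^3 + 7*c^2 + 12*c) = (c - 5)*(c + 4)*(c^2 + 3*c) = c*(c - 5)*(c + 4)*(c + 3)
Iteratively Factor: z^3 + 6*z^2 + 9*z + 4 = (z + 4)*(z^2 + 2*z + 1) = (z + 1)*(z + 4)*(z + 1)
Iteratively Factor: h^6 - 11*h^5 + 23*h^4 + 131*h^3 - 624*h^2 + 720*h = (h + 4)*(h^5 - 15*h^4 + 83*h^3 - 201*h^2 + 180*h) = (h - 3)*(h + 4)*(h^4 - 12*h^3 + 47*h^2 - 60*h) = (h - 3)^2*(h + 4)*(h^3 - 9*h^2 + 20*h) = (h - 4)*(h - 3)^2*(h + 4)*(h^2 - 5*h) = (h - 5)*(h - 4)*(h - 3)^2*(h + 4)*(h)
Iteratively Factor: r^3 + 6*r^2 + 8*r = (r + 4)*(r^2 + 2*r) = r*(r + 4)*(r + 2)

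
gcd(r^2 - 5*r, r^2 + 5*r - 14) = 1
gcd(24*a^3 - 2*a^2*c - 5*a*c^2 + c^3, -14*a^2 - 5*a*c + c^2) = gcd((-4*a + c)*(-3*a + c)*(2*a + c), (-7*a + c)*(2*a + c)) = 2*a + c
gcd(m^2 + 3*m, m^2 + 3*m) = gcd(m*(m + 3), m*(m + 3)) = m^2 + 3*m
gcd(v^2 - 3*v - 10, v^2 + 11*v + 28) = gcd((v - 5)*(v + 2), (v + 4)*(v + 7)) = 1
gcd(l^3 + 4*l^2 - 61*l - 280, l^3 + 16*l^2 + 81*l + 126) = l + 7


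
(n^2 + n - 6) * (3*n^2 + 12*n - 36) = 3*n^4 + 15*n^3 - 42*n^2 - 108*n + 216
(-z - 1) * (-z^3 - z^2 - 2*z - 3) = z^4 + 2*z^3 + 3*z^2 + 5*z + 3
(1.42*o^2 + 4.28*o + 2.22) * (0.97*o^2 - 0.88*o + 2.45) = 1.3774*o^4 + 2.902*o^3 + 1.866*o^2 + 8.5324*o + 5.439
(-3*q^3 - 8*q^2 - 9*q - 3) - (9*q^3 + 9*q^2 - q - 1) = -12*q^3 - 17*q^2 - 8*q - 2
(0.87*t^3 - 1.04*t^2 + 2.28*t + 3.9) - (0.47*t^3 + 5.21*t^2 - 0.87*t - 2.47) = 0.4*t^3 - 6.25*t^2 + 3.15*t + 6.37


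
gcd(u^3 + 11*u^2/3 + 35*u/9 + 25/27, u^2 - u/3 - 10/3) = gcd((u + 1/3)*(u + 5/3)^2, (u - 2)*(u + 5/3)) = u + 5/3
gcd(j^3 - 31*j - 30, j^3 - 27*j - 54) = j - 6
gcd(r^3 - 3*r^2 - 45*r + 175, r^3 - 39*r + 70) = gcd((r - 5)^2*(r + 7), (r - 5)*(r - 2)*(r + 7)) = r^2 + 2*r - 35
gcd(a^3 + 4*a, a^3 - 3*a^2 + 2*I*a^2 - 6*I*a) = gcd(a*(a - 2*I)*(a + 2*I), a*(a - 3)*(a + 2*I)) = a^2 + 2*I*a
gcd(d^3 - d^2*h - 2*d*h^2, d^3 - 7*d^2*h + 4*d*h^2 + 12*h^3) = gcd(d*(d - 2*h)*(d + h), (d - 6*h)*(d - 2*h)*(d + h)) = d^2 - d*h - 2*h^2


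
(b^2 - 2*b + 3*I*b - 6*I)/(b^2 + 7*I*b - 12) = (b - 2)/(b + 4*I)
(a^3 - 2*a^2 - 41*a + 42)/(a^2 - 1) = (a^2 - a - 42)/(a + 1)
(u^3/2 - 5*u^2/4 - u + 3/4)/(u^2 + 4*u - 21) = (2*u^2 + u - 1)/(4*(u + 7))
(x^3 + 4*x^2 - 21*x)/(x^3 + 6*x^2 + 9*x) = (x^2 + 4*x - 21)/(x^2 + 6*x + 9)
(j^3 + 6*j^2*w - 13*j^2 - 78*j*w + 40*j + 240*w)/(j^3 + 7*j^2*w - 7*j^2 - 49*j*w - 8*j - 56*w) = (j^2 + 6*j*w - 5*j - 30*w)/(j^2 + 7*j*w + j + 7*w)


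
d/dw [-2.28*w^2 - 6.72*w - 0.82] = -4.56*w - 6.72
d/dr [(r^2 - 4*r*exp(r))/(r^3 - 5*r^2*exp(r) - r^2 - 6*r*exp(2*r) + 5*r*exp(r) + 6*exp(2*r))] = (r*(r - 4*exp(r))*(5*r^2*exp(r) - 3*r^2 + 12*r*exp(2*r) + 5*r*exp(r) + 2*r - 6*exp(2*r) - 5*exp(r)) + 2*(-2*r*exp(r) + r - 2*exp(r))*(r^3 - 5*r^2*exp(r) - r^2 - 6*r*exp(2*r) + 5*r*exp(r) + 6*exp(2*r)))/(r^3 - 5*r^2*exp(r) - r^2 - 6*r*exp(2*r) + 5*r*exp(r) + 6*exp(2*r))^2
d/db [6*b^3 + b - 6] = 18*b^2 + 1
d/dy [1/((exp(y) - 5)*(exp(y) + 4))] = (1 - 2*exp(y))*exp(y)/(exp(4*y) - 2*exp(3*y) - 39*exp(2*y) + 40*exp(y) + 400)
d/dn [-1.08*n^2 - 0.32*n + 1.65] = -2.16*n - 0.32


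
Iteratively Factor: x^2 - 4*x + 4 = (x - 2)*(x - 2)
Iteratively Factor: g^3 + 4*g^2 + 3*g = (g + 3)*(g^2 + g) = (g + 1)*(g + 3)*(g)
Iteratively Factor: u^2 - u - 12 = (u + 3)*(u - 4)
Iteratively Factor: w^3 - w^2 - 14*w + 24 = (w + 4)*(w^2 - 5*w + 6) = (w - 3)*(w + 4)*(w - 2)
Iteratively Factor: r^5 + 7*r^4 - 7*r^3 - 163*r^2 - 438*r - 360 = (r + 2)*(r^4 + 5*r^3 - 17*r^2 - 129*r - 180) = (r - 5)*(r + 2)*(r^3 + 10*r^2 + 33*r + 36) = (r - 5)*(r + 2)*(r + 4)*(r^2 + 6*r + 9) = (r - 5)*(r + 2)*(r + 3)*(r + 4)*(r + 3)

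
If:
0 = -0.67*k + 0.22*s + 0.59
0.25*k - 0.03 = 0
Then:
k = 0.12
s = -2.32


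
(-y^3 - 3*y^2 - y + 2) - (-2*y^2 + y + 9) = -y^3 - y^2 - 2*y - 7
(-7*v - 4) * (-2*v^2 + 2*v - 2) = 14*v^3 - 6*v^2 + 6*v + 8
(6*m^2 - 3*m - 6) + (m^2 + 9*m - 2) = 7*m^2 + 6*m - 8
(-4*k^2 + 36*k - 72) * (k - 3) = -4*k^3 + 48*k^2 - 180*k + 216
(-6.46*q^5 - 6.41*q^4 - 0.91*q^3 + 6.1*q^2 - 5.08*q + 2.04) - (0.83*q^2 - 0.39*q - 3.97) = -6.46*q^5 - 6.41*q^4 - 0.91*q^3 + 5.27*q^2 - 4.69*q + 6.01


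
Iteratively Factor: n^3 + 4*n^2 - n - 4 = (n - 1)*(n^2 + 5*n + 4) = (n - 1)*(n + 4)*(n + 1)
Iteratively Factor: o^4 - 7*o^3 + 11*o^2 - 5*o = (o - 1)*(o^3 - 6*o^2 + 5*o) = (o - 1)^2*(o^2 - 5*o) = o*(o - 1)^2*(o - 5)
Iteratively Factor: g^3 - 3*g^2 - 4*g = (g - 4)*(g^2 + g) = g*(g - 4)*(g + 1)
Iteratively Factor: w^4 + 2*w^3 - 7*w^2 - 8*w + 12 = (w + 3)*(w^3 - w^2 - 4*w + 4) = (w - 1)*(w + 3)*(w^2 - 4) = (w - 1)*(w + 2)*(w + 3)*(w - 2)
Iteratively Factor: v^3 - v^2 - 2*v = (v + 1)*(v^2 - 2*v) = (v - 2)*(v + 1)*(v)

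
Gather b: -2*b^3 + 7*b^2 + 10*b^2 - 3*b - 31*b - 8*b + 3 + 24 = -2*b^3 + 17*b^2 - 42*b + 27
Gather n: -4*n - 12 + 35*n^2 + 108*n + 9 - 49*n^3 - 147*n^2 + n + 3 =-49*n^3 - 112*n^2 + 105*n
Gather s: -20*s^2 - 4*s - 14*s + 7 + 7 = -20*s^2 - 18*s + 14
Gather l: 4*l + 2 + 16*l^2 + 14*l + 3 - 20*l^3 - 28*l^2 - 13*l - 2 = -20*l^3 - 12*l^2 + 5*l + 3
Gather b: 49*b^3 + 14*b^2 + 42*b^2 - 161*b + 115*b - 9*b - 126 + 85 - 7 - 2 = 49*b^3 + 56*b^2 - 55*b - 50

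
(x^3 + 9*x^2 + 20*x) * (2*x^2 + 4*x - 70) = 2*x^5 + 22*x^4 + 6*x^3 - 550*x^2 - 1400*x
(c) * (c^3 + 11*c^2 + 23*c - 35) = c^4 + 11*c^3 + 23*c^2 - 35*c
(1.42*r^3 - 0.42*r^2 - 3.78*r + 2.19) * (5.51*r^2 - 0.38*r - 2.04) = 7.8242*r^5 - 2.8538*r^4 - 23.565*r^3 + 14.3601*r^2 + 6.879*r - 4.4676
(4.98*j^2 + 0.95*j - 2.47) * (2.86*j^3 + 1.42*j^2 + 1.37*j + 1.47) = 14.2428*j^5 + 9.7886*j^4 + 1.1074*j^3 + 5.1147*j^2 - 1.9874*j - 3.6309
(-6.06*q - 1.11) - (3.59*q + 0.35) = -9.65*q - 1.46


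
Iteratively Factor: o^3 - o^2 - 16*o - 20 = (o + 2)*(o^2 - 3*o - 10) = (o - 5)*(o + 2)*(o + 2)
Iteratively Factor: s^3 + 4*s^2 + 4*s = (s + 2)*(s^2 + 2*s) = (s + 2)^2*(s)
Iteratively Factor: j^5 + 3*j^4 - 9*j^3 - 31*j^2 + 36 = (j + 3)*(j^4 - 9*j^2 - 4*j + 12) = (j + 2)*(j + 3)*(j^3 - 2*j^2 - 5*j + 6) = (j + 2)^2*(j + 3)*(j^2 - 4*j + 3) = (j - 3)*(j + 2)^2*(j + 3)*(j - 1)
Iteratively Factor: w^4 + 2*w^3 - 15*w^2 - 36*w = (w)*(w^3 + 2*w^2 - 15*w - 36) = w*(w + 3)*(w^2 - w - 12) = w*(w + 3)^2*(w - 4)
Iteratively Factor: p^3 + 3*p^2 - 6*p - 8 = (p + 4)*(p^2 - p - 2) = (p - 2)*(p + 4)*(p + 1)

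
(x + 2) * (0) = 0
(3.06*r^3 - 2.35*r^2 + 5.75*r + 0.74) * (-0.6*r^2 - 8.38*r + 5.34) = -1.836*r^5 - 24.2328*r^4 + 32.5834*r^3 - 61.178*r^2 + 24.5038*r + 3.9516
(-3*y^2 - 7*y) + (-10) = -3*y^2 - 7*y - 10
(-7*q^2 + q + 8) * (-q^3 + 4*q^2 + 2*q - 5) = 7*q^5 - 29*q^4 - 18*q^3 + 69*q^2 + 11*q - 40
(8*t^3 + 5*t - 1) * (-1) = -8*t^3 - 5*t + 1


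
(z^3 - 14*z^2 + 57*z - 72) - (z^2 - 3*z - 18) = z^3 - 15*z^2 + 60*z - 54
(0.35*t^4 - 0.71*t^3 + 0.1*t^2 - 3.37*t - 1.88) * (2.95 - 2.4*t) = -0.84*t^5 + 2.7365*t^4 - 2.3345*t^3 + 8.383*t^2 - 5.4295*t - 5.546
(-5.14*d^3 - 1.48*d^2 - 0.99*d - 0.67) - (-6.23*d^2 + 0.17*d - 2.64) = -5.14*d^3 + 4.75*d^2 - 1.16*d + 1.97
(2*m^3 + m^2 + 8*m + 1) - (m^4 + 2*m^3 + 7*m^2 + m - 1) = -m^4 - 6*m^2 + 7*m + 2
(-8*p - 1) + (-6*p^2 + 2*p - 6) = -6*p^2 - 6*p - 7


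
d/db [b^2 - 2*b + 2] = 2*b - 2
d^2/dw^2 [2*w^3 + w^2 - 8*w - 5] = 12*w + 2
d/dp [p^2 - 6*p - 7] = 2*p - 6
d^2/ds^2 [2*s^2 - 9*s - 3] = 4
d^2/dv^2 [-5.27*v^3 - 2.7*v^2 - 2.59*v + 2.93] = -31.62*v - 5.4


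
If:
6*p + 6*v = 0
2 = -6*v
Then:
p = 1/3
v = -1/3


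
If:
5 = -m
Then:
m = -5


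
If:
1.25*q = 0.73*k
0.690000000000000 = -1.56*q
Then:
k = -0.76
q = -0.44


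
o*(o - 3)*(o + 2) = o^3 - o^2 - 6*o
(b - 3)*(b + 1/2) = b^2 - 5*b/2 - 3/2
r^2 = r^2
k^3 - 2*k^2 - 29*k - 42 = (k - 7)*(k + 2)*(k + 3)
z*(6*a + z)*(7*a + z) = 42*a^2*z + 13*a*z^2 + z^3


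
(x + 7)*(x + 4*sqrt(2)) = x^2 + 4*sqrt(2)*x + 7*x + 28*sqrt(2)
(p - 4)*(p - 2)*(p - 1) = p^3 - 7*p^2 + 14*p - 8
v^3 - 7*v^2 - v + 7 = (v - 7)*(v - 1)*(v + 1)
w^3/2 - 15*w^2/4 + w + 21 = (w/2 + 1)*(w - 6)*(w - 7/2)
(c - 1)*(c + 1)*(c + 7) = c^3 + 7*c^2 - c - 7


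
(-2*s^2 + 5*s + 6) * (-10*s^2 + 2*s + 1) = 20*s^4 - 54*s^3 - 52*s^2 + 17*s + 6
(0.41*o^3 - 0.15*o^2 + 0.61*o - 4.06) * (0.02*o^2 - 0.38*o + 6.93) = 0.0082*o^5 - 0.1588*o^4 + 2.9105*o^3 - 1.3525*o^2 + 5.7701*o - 28.1358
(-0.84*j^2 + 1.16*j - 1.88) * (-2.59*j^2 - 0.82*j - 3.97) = 2.1756*j^4 - 2.3156*j^3 + 7.2528*j^2 - 3.0636*j + 7.4636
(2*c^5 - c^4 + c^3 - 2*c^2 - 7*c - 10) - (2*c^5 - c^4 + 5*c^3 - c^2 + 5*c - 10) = -4*c^3 - c^2 - 12*c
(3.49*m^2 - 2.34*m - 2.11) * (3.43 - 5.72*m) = -19.9628*m^3 + 25.3555*m^2 + 4.043*m - 7.2373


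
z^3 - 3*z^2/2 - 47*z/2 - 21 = (z - 6)*(z + 1)*(z + 7/2)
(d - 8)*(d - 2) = d^2 - 10*d + 16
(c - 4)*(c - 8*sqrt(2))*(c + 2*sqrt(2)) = c^3 - 6*sqrt(2)*c^2 - 4*c^2 - 32*c + 24*sqrt(2)*c + 128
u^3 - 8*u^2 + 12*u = u*(u - 6)*(u - 2)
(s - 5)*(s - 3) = s^2 - 8*s + 15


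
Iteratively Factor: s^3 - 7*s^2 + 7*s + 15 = (s - 5)*(s^2 - 2*s - 3) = (s - 5)*(s - 3)*(s + 1)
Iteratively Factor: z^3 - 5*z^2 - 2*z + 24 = (z - 3)*(z^2 - 2*z - 8) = (z - 4)*(z - 3)*(z + 2)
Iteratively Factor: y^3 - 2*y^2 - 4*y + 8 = (y + 2)*(y^2 - 4*y + 4) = (y - 2)*(y + 2)*(y - 2)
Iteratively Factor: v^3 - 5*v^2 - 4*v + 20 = (v + 2)*(v^2 - 7*v + 10) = (v - 2)*(v + 2)*(v - 5)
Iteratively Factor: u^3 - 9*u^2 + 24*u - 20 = (u - 5)*(u^2 - 4*u + 4) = (u - 5)*(u - 2)*(u - 2)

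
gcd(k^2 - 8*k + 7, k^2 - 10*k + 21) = k - 7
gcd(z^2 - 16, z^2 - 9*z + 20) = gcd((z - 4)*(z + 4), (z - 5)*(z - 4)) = z - 4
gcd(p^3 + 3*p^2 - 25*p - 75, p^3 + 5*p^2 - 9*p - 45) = p^2 + 8*p + 15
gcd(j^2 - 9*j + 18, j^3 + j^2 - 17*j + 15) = j - 3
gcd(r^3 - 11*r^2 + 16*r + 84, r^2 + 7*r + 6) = 1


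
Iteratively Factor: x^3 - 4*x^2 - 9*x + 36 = (x + 3)*(x^2 - 7*x + 12) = (x - 4)*(x + 3)*(x - 3)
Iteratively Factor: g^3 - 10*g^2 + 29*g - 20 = (g - 5)*(g^2 - 5*g + 4) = (g - 5)*(g - 1)*(g - 4)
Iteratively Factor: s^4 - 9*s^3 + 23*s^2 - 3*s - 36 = (s + 1)*(s^3 - 10*s^2 + 33*s - 36) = (s - 3)*(s + 1)*(s^2 - 7*s + 12) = (s - 4)*(s - 3)*(s + 1)*(s - 3)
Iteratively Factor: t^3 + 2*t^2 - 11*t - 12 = (t - 3)*(t^2 + 5*t + 4) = (t - 3)*(t + 1)*(t + 4)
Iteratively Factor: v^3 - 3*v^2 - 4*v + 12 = (v + 2)*(v^2 - 5*v + 6) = (v - 3)*(v + 2)*(v - 2)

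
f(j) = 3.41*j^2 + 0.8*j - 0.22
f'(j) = 6.82*j + 0.8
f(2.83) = 29.35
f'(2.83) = 20.10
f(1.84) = 12.80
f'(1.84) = 13.35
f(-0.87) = 1.67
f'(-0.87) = -5.13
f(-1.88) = 10.33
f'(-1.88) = -12.02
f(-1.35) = 4.91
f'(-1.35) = -8.41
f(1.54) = 9.10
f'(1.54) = 11.30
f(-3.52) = 39.22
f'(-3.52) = -23.21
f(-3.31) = 34.49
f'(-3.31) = -21.77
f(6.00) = 127.34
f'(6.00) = 41.72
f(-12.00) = 481.22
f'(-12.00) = -81.04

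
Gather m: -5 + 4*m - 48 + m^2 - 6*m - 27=m^2 - 2*m - 80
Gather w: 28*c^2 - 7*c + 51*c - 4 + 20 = 28*c^2 + 44*c + 16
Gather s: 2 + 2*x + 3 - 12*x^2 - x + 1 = -12*x^2 + x + 6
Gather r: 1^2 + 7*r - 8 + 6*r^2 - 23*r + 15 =6*r^2 - 16*r + 8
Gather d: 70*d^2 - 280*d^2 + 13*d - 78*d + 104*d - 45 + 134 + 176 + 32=-210*d^2 + 39*d + 297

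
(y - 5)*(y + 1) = y^2 - 4*y - 5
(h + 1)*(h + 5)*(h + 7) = h^3 + 13*h^2 + 47*h + 35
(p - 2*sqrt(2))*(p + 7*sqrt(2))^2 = p^3 + 12*sqrt(2)*p^2 + 42*p - 196*sqrt(2)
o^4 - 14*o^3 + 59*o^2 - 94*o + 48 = (o - 8)*(o - 3)*(o - 2)*(o - 1)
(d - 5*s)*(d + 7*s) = d^2 + 2*d*s - 35*s^2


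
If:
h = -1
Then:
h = -1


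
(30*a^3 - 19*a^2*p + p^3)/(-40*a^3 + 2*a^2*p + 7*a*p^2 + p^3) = (-3*a + p)/(4*a + p)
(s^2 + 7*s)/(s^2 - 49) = s/(s - 7)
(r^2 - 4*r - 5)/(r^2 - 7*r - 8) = (r - 5)/(r - 8)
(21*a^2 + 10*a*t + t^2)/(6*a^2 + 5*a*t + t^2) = (7*a + t)/(2*a + t)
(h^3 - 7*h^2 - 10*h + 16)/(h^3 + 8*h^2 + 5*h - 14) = (h - 8)/(h + 7)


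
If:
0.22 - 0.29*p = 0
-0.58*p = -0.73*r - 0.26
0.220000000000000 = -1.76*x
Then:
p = 0.76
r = 0.25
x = -0.12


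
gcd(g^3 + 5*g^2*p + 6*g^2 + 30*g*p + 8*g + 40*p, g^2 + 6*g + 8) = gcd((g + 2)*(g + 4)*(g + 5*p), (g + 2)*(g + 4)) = g^2 + 6*g + 8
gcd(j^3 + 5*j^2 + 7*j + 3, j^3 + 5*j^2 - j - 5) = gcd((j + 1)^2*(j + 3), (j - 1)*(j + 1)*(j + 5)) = j + 1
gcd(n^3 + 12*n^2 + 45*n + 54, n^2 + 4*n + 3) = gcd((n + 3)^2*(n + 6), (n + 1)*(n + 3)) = n + 3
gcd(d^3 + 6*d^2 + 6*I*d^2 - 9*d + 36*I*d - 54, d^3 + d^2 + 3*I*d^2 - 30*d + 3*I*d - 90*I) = d^2 + d*(6 + 3*I) + 18*I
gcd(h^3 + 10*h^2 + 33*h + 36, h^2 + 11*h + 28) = h + 4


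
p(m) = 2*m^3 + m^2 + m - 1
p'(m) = 6*m^2 + 2*m + 1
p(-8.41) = -1128.33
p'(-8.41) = 408.55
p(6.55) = 610.48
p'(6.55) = 271.52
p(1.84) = 16.68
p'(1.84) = 24.99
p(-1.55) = -7.60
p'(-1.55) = 12.32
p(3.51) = 101.32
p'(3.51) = 81.94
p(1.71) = 13.63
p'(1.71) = 21.96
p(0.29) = -0.58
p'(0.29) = 2.08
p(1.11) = 4.08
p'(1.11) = 10.61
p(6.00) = 473.00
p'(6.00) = 229.00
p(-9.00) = -1387.00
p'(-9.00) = 469.00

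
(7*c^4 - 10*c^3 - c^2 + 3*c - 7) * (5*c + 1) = 35*c^5 - 43*c^4 - 15*c^3 + 14*c^2 - 32*c - 7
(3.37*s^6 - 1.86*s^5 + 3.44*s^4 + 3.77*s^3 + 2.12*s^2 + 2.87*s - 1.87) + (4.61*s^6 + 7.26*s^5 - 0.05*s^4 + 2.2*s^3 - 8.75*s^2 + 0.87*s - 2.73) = 7.98*s^6 + 5.4*s^5 + 3.39*s^4 + 5.97*s^3 - 6.63*s^2 + 3.74*s - 4.6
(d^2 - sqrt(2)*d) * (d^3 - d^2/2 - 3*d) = d^5 - sqrt(2)*d^4 - d^4/2 - 3*d^3 + sqrt(2)*d^3/2 + 3*sqrt(2)*d^2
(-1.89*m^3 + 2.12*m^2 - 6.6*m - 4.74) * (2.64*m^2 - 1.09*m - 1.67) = -4.9896*m^5 + 7.6569*m^4 - 16.5785*m^3 - 8.86*m^2 + 16.1886*m + 7.9158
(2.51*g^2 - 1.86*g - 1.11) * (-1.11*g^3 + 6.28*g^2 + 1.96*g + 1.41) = -2.7861*g^5 + 17.8274*g^4 - 5.5291*g^3 - 7.0773*g^2 - 4.7982*g - 1.5651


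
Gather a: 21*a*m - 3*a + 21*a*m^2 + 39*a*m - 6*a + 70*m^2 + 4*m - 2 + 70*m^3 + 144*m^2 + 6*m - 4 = a*(21*m^2 + 60*m - 9) + 70*m^3 + 214*m^2 + 10*m - 6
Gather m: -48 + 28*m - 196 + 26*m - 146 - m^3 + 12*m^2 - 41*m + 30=-m^3 + 12*m^2 + 13*m - 360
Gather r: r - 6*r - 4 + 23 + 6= 25 - 5*r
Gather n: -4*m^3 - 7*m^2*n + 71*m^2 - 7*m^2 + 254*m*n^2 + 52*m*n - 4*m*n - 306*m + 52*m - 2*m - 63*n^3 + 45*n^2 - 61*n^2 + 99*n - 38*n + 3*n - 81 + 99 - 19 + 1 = -4*m^3 + 64*m^2 - 256*m - 63*n^3 + n^2*(254*m - 16) + n*(-7*m^2 + 48*m + 64)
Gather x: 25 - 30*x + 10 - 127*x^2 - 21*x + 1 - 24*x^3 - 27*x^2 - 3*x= -24*x^3 - 154*x^2 - 54*x + 36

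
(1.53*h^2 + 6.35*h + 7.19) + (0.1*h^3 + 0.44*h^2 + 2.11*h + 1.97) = 0.1*h^3 + 1.97*h^2 + 8.46*h + 9.16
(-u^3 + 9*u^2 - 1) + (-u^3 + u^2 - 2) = -2*u^3 + 10*u^2 - 3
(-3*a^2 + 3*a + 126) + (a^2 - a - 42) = -2*a^2 + 2*a + 84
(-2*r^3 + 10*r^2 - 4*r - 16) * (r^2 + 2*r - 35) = -2*r^5 + 6*r^4 + 86*r^3 - 374*r^2 + 108*r + 560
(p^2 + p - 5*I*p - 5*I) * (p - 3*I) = p^3 + p^2 - 8*I*p^2 - 15*p - 8*I*p - 15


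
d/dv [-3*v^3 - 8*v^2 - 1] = v*(-9*v - 16)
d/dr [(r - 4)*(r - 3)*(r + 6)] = 3*r^2 - 2*r - 30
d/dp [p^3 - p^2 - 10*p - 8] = 3*p^2 - 2*p - 10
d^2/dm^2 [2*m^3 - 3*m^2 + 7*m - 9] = 12*m - 6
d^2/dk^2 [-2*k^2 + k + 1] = -4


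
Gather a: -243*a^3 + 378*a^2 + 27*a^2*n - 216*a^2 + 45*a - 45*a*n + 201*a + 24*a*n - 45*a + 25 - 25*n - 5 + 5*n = -243*a^3 + a^2*(27*n + 162) + a*(201 - 21*n) - 20*n + 20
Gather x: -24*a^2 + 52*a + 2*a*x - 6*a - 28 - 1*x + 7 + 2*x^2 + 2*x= -24*a^2 + 46*a + 2*x^2 + x*(2*a + 1) - 21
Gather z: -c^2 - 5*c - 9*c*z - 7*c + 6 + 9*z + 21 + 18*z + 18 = -c^2 - 12*c + z*(27 - 9*c) + 45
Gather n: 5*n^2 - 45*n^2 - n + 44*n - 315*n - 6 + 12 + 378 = -40*n^2 - 272*n + 384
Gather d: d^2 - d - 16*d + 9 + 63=d^2 - 17*d + 72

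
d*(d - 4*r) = d^2 - 4*d*r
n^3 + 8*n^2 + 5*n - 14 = (n - 1)*(n + 2)*(n + 7)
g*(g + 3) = g^2 + 3*g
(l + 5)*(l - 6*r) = l^2 - 6*l*r + 5*l - 30*r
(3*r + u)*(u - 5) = 3*r*u - 15*r + u^2 - 5*u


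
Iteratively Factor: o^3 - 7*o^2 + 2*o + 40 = (o - 4)*(o^2 - 3*o - 10) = (o - 5)*(o - 4)*(o + 2)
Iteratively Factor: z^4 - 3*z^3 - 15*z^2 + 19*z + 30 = (z - 2)*(z^3 - z^2 - 17*z - 15) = (z - 2)*(z + 1)*(z^2 - 2*z - 15) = (z - 2)*(z + 1)*(z + 3)*(z - 5)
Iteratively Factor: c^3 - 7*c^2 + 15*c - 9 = (c - 3)*(c^2 - 4*c + 3) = (c - 3)*(c - 1)*(c - 3)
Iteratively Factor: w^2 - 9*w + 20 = (w - 5)*(w - 4)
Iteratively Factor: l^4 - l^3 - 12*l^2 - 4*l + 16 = (l - 1)*(l^3 - 12*l - 16) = (l - 1)*(l + 2)*(l^2 - 2*l - 8) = (l - 1)*(l + 2)^2*(l - 4)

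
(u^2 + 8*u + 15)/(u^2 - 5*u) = (u^2 + 8*u + 15)/(u*(u - 5))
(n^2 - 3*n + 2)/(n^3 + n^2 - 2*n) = (n - 2)/(n*(n + 2))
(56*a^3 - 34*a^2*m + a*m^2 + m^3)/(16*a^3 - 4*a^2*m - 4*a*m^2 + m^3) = (7*a + m)/(2*a + m)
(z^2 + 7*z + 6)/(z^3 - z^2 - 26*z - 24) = (z + 6)/(z^2 - 2*z - 24)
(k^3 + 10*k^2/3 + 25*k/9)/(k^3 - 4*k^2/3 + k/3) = (9*k^2 + 30*k + 25)/(3*(3*k^2 - 4*k + 1))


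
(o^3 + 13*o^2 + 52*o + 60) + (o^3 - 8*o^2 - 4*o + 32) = 2*o^3 + 5*o^2 + 48*o + 92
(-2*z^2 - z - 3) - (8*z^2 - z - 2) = -10*z^2 - 1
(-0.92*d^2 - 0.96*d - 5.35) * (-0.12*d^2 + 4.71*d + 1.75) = 0.1104*d^4 - 4.218*d^3 - 5.4896*d^2 - 26.8785*d - 9.3625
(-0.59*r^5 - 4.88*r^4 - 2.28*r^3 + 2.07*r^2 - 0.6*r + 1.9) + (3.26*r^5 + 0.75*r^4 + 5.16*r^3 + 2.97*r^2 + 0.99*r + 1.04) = 2.67*r^5 - 4.13*r^4 + 2.88*r^3 + 5.04*r^2 + 0.39*r + 2.94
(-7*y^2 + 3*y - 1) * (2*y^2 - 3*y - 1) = -14*y^4 + 27*y^3 - 4*y^2 + 1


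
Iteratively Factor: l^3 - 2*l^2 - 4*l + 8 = (l - 2)*(l^2 - 4) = (l - 2)*(l + 2)*(l - 2)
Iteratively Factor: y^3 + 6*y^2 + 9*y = (y)*(y^2 + 6*y + 9) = y*(y + 3)*(y + 3)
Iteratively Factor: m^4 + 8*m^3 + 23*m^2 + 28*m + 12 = (m + 1)*(m^3 + 7*m^2 + 16*m + 12) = (m + 1)*(m + 2)*(m^2 + 5*m + 6) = (m + 1)*(m + 2)^2*(m + 3)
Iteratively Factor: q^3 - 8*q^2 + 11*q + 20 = (q - 5)*(q^2 - 3*q - 4) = (q - 5)*(q + 1)*(q - 4)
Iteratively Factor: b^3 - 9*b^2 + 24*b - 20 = (b - 5)*(b^2 - 4*b + 4) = (b - 5)*(b - 2)*(b - 2)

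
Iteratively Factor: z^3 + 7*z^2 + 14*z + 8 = (z + 2)*(z^2 + 5*z + 4) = (z + 1)*(z + 2)*(z + 4)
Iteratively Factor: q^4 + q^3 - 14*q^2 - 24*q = (q + 3)*(q^3 - 2*q^2 - 8*q) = q*(q + 3)*(q^2 - 2*q - 8) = q*(q - 4)*(q + 3)*(q + 2)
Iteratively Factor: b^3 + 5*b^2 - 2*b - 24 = (b + 4)*(b^2 + b - 6) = (b + 3)*(b + 4)*(b - 2)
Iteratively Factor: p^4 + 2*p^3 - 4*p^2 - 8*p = (p + 2)*(p^3 - 4*p) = p*(p + 2)*(p^2 - 4) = p*(p - 2)*(p + 2)*(p + 2)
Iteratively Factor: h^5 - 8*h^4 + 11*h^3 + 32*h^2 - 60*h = (h + 2)*(h^4 - 10*h^3 + 31*h^2 - 30*h) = (h - 2)*(h + 2)*(h^3 - 8*h^2 + 15*h) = h*(h - 2)*(h + 2)*(h^2 - 8*h + 15) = h*(h - 5)*(h - 2)*(h + 2)*(h - 3)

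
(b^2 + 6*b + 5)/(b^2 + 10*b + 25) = (b + 1)/(b + 5)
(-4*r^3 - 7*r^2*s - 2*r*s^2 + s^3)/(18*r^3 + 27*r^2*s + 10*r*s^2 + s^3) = (-4*r^2 - 3*r*s + s^2)/(18*r^2 + 9*r*s + s^2)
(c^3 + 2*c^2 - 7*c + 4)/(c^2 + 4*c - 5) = (c^2 + 3*c - 4)/(c + 5)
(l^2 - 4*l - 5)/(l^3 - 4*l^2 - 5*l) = 1/l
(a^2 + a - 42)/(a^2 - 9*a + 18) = (a + 7)/(a - 3)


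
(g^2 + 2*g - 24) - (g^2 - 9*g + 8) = 11*g - 32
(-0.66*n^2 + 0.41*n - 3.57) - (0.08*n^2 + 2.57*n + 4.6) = -0.74*n^2 - 2.16*n - 8.17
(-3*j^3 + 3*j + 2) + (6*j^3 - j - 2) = 3*j^3 + 2*j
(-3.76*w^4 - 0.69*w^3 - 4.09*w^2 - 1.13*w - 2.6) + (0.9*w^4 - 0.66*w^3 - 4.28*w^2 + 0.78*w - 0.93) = -2.86*w^4 - 1.35*w^3 - 8.37*w^2 - 0.35*w - 3.53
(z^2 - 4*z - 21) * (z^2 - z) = z^4 - 5*z^3 - 17*z^2 + 21*z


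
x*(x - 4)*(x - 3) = x^3 - 7*x^2 + 12*x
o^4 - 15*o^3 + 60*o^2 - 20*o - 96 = (o - 8)*(o - 6)*(o - 2)*(o + 1)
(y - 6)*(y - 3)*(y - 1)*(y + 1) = y^4 - 9*y^3 + 17*y^2 + 9*y - 18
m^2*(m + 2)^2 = m^4 + 4*m^3 + 4*m^2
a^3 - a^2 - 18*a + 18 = (a - 1)*(a - 3*sqrt(2))*(a + 3*sqrt(2))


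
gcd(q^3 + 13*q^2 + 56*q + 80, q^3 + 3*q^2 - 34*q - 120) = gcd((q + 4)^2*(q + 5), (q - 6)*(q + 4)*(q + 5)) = q^2 + 9*q + 20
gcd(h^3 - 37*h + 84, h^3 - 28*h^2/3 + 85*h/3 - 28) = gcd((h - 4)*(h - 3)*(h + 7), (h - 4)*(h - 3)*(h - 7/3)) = h^2 - 7*h + 12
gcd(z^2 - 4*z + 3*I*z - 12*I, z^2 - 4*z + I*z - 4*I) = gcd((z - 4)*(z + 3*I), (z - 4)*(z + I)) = z - 4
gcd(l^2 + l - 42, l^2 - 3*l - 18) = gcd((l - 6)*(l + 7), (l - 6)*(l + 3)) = l - 6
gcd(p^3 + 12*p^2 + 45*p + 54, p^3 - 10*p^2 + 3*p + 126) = p + 3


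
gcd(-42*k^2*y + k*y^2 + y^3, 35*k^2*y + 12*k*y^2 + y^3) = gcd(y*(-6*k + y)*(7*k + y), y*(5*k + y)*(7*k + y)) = 7*k*y + y^2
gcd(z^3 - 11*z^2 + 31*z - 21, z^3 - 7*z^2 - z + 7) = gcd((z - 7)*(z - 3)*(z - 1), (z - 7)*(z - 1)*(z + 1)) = z^2 - 8*z + 7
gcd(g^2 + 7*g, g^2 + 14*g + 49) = g + 7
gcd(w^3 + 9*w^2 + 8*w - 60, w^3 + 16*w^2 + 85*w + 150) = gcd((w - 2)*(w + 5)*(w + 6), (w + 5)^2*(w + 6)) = w^2 + 11*w + 30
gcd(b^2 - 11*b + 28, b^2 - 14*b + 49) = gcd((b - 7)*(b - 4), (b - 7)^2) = b - 7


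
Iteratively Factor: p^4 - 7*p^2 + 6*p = (p + 3)*(p^3 - 3*p^2 + 2*p) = (p - 2)*(p + 3)*(p^2 - p) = p*(p - 2)*(p + 3)*(p - 1)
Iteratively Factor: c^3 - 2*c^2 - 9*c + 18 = (c - 2)*(c^2 - 9) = (c - 2)*(c + 3)*(c - 3)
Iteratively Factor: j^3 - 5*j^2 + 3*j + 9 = (j + 1)*(j^2 - 6*j + 9) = (j - 3)*(j + 1)*(j - 3)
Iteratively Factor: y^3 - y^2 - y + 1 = (y + 1)*(y^2 - 2*y + 1) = (y - 1)*(y + 1)*(y - 1)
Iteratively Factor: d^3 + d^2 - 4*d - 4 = (d + 1)*(d^2 - 4) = (d - 2)*(d + 1)*(d + 2)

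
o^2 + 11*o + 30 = (o + 5)*(o + 6)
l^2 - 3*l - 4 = (l - 4)*(l + 1)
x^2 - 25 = (x - 5)*(x + 5)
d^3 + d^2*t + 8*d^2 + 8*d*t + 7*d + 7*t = (d + 1)*(d + 7)*(d + t)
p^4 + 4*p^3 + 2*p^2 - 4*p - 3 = (p - 1)*(p + 1)^2*(p + 3)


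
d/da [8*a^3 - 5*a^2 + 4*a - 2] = 24*a^2 - 10*a + 4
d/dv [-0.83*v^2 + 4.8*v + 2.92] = 4.8 - 1.66*v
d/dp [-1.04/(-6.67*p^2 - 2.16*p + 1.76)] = (-13.8736*p - 2.2464)/(6.67*p^2 + 2.16*p - 1.76)^2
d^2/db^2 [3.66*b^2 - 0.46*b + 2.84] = 7.32000000000000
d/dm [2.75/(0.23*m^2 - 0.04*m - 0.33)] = (0.11 - 1.265*m)/(-0.23*m^2 + 0.04*m + 0.33)^2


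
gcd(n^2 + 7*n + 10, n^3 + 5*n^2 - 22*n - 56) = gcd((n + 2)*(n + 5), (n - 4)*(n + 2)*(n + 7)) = n + 2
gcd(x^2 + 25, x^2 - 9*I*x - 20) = x - 5*I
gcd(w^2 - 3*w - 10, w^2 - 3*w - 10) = w^2 - 3*w - 10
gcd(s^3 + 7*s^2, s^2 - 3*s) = s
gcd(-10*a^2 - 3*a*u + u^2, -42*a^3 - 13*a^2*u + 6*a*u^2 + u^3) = 2*a + u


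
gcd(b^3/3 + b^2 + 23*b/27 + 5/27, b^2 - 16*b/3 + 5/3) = 1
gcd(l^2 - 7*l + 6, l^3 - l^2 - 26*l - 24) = l - 6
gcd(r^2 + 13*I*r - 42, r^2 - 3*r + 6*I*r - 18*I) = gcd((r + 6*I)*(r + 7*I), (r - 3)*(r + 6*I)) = r + 6*I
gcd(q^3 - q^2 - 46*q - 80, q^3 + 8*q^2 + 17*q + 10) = q^2 + 7*q + 10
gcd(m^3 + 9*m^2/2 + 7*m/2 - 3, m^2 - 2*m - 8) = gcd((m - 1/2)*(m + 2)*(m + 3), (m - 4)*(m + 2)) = m + 2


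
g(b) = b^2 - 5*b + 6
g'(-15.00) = -35.00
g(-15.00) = 306.00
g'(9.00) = 13.00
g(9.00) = 42.00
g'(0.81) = -3.38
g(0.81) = 2.61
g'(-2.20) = -9.40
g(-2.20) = 21.84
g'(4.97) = 4.94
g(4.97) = 5.85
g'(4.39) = 3.78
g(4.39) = 3.32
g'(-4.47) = -13.94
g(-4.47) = 48.33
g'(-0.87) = -6.74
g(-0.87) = 11.11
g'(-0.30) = -5.60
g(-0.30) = 7.59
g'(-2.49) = -9.98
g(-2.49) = 24.65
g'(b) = 2*b - 5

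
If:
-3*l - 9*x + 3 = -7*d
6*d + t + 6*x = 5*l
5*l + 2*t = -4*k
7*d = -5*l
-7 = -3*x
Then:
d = 45/28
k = 2269/112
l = -9/4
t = -977/28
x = 7/3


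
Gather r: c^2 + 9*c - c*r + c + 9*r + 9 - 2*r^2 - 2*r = c^2 + 10*c - 2*r^2 + r*(7 - c) + 9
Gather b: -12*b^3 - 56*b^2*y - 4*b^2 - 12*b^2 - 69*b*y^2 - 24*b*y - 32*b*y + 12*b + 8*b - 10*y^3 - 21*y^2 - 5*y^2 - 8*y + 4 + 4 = -12*b^3 + b^2*(-56*y - 16) + b*(-69*y^2 - 56*y + 20) - 10*y^3 - 26*y^2 - 8*y + 8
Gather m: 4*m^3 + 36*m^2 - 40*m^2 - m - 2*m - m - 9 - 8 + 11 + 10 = 4*m^3 - 4*m^2 - 4*m + 4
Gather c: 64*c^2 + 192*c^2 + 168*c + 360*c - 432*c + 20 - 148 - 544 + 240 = 256*c^2 + 96*c - 432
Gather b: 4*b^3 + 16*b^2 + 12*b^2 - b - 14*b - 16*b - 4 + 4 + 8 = 4*b^3 + 28*b^2 - 31*b + 8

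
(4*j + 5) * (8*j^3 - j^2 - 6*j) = 32*j^4 + 36*j^3 - 29*j^2 - 30*j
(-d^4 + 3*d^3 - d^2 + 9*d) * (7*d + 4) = -7*d^5 + 17*d^4 + 5*d^3 + 59*d^2 + 36*d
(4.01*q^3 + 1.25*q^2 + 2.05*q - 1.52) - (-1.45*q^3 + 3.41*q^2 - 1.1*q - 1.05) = 5.46*q^3 - 2.16*q^2 + 3.15*q - 0.47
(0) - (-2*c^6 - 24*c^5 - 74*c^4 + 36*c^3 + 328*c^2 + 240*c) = 2*c^6 + 24*c^5 + 74*c^4 - 36*c^3 - 328*c^2 - 240*c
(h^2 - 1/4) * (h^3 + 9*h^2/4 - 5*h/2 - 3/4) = h^5 + 9*h^4/4 - 11*h^3/4 - 21*h^2/16 + 5*h/8 + 3/16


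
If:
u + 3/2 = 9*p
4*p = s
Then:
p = u/9 + 1/6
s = 4*u/9 + 2/3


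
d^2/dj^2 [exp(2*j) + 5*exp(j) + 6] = (4*exp(j) + 5)*exp(j)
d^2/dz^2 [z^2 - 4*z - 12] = 2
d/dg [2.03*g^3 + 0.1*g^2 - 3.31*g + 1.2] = 6.09*g^2 + 0.2*g - 3.31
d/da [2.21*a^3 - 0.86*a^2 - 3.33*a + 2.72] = 6.63*a^2 - 1.72*a - 3.33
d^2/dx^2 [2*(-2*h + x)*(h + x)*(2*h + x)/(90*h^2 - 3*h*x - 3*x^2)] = 8*h^2*(-328*h^3 - 1164*h^2*x + 6*h*x^2 - 13*x^3)/(3*(-27000*h^6 + 2700*h^5*x + 2610*h^4*x^2 - 179*h^3*x^3 - 87*h^2*x^4 + 3*h*x^5 + x^6))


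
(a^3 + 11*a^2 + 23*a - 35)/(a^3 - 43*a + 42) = (a + 5)/(a - 6)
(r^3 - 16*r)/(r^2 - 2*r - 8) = r*(r + 4)/(r + 2)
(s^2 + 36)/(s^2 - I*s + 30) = (s + 6*I)/(s + 5*I)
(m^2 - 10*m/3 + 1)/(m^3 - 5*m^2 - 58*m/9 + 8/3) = 3*(m - 3)/(3*m^2 - 14*m - 24)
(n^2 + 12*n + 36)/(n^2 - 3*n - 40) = (n^2 + 12*n + 36)/(n^2 - 3*n - 40)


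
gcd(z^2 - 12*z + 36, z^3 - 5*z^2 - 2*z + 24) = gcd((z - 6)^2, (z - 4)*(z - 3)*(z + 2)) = 1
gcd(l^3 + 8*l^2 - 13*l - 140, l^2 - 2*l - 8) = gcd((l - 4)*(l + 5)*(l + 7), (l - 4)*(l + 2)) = l - 4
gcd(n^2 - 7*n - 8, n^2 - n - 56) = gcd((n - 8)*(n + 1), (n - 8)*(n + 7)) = n - 8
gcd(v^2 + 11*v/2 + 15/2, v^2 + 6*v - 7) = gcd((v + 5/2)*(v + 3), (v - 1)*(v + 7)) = 1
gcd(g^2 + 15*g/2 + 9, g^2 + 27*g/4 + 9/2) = g + 6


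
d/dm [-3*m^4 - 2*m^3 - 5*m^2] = 2*m*(-6*m^2 - 3*m - 5)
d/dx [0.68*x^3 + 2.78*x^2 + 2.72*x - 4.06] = 2.04*x^2 + 5.56*x + 2.72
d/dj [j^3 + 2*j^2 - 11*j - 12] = 3*j^2 + 4*j - 11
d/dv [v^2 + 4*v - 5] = 2*v + 4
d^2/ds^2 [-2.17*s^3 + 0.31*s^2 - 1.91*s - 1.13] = 0.62 - 13.02*s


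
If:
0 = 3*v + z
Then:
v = -z/3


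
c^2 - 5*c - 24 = (c - 8)*(c + 3)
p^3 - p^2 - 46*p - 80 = (p - 8)*(p + 2)*(p + 5)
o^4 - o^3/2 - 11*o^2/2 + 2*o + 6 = (o - 2)*(o - 3/2)*(o + 1)*(o + 2)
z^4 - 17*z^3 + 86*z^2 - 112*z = z*(z - 8)*(z - 7)*(z - 2)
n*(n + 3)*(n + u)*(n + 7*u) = n^4 + 8*n^3*u + 3*n^3 + 7*n^2*u^2 + 24*n^2*u + 21*n*u^2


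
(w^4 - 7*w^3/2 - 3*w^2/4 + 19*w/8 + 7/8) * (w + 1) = w^5 - 5*w^4/2 - 17*w^3/4 + 13*w^2/8 + 13*w/4 + 7/8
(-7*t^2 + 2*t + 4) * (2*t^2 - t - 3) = -14*t^4 + 11*t^3 + 27*t^2 - 10*t - 12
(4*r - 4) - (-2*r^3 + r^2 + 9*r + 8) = 2*r^3 - r^2 - 5*r - 12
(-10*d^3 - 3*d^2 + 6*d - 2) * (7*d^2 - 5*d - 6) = -70*d^5 + 29*d^4 + 117*d^3 - 26*d^2 - 26*d + 12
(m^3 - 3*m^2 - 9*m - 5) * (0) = 0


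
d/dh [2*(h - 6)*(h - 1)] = 4*h - 14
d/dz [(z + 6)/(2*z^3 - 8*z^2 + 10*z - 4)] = (-z^2 - 8*z + 16)/(z^5 - 7*z^4 + 19*z^3 - 25*z^2 + 16*z - 4)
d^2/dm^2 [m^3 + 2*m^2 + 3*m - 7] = 6*m + 4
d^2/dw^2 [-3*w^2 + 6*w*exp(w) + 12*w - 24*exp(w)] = 6*w*exp(w) - 12*exp(w) - 6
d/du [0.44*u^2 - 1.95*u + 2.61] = 0.88*u - 1.95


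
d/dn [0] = 0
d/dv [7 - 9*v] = -9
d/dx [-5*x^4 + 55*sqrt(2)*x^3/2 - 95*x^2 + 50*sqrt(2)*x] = -20*x^3 + 165*sqrt(2)*x^2/2 - 190*x + 50*sqrt(2)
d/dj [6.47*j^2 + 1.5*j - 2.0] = 12.94*j + 1.5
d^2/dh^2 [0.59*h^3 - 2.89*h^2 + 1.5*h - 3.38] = 3.54*h - 5.78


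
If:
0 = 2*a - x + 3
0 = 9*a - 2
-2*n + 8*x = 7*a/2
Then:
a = 2/9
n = 241/18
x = 31/9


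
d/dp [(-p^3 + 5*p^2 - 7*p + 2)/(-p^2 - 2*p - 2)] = (p^4 + 4*p^3 - 11*p^2 - 16*p + 18)/(p^4 + 4*p^3 + 8*p^2 + 8*p + 4)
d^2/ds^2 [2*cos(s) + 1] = -2*cos(s)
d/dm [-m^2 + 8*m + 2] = 8 - 2*m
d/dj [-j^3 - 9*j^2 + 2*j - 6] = -3*j^2 - 18*j + 2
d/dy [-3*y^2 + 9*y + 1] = 9 - 6*y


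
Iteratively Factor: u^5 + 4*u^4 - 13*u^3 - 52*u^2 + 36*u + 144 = (u + 2)*(u^4 + 2*u^3 - 17*u^2 - 18*u + 72) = (u + 2)*(u + 3)*(u^3 - u^2 - 14*u + 24) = (u - 2)*(u + 2)*(u + 3)*(u^2 + u - 12) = (u - 2)*(u + 2)*(u + 3)*(u + 4)*(u - 3)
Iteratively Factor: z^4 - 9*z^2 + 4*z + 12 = (z + 1)*(z^3 - z^2 - 8*z + 12) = (z - 2)*(z + 1)*(z^2 + z - 6) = (z - 2)*(z + 1)*(z + 3)*(z - 2)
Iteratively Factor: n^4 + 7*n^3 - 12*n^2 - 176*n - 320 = (n + 4)*(n^3 + 3*n^2 - 24*n - 80) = (n + 4)^2*(n^2 - n - 20) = (n + 4)^3*(n - 5)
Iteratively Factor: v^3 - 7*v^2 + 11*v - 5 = (v - 1)*(v^2 - 6*v + 5) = (v - 5)*(v - 1)*(v - 1)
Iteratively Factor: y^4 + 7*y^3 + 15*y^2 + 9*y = (y)*(y^3 + 7*y^2 + 15*y + 9) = y*(y + 3)*(y^2 + 4*y + 3) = y*(y + 3)^2*(y + 1)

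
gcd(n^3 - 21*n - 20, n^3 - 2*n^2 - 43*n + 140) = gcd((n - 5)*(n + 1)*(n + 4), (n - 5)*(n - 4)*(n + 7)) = n - 5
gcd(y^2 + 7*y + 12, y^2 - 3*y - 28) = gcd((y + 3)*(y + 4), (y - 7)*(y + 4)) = y + 4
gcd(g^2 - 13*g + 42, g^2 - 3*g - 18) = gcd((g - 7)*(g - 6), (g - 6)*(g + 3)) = g - 6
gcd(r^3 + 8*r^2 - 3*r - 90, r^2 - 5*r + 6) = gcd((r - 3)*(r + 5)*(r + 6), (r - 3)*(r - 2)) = r - 3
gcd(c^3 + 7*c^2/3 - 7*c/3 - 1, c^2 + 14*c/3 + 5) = c + 3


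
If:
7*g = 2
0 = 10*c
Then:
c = 0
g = 2/7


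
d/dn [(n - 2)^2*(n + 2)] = (n - 2)*(3*n + 2)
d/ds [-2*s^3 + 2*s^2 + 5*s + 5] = -6*s^2 + 4*s + 5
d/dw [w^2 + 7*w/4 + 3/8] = 2*w + 7/4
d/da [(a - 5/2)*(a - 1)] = 2*a - 7/2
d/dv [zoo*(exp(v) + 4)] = zoo*exp(v)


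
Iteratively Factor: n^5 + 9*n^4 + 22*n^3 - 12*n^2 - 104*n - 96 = (n - 2)*(n^4 + 11*n^3 + 44*n^2 + 76*n + 48) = (n - 2)*(n + 2)*(n^3 + 9*n^2 + 26*n + 24) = (n - 2)*(n + 2)*(n + 3)*(n^2 + 6*n + 8) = (n - 2)*(n + 2)*(n + 3)*(n + 4)*(n + 2)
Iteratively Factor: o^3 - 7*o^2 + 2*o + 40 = (o + 2)*(o^2 - 9*o + 20) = (o - 5)*(o + 2)*(o - 4)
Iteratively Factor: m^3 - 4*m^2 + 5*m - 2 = (m - 1)*(m^2 - 3*m + 2) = (m - 1)^2*(m - 2)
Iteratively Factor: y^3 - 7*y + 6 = (y + 3)*(y^2 - 3*y + 2) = (y - 2)*(y + 3)*(y - 1)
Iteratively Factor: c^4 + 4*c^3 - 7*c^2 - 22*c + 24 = (c - 1)*(c^3 + 5*c^2 - 2*c - 24) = (c - 1)*(c + 3)*(c^2 + 2*c - 8) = (c - 2)*(c - 1)*(c + 3)*(c + 4)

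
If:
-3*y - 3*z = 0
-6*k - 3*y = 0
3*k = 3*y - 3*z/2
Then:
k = 0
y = 0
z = 0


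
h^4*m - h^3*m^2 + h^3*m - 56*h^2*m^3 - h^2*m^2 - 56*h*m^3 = h*(h - 8*m)*(h + 7*m)*(h*m + m)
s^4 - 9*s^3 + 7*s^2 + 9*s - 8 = (s - 8)*(s - 1)^2*(s + 1)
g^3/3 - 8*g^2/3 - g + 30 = (g/3 + 1)*(g - 6)*(g - 5)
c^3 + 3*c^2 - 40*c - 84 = (c - 6)*(c + 2)*(c + 7)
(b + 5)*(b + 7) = b^2 + 12*b + 35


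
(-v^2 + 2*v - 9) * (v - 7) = -v^3 + 9*v^2 - 23*v + 63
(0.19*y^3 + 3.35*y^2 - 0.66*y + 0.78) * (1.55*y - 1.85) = 0.2945*y^4 + 4.841*y^3 - 7.2205*y^2 + 2.43*y - 1.443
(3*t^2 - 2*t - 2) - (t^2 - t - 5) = 2*t^2 - t + 3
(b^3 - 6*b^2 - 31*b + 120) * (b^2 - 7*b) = b^5 - 13*b^4 + 11*b^3 + 337*b^2 - 840*b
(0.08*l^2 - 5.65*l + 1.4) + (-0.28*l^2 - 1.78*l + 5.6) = -0.2*l^2 - 7.43*l + 7.0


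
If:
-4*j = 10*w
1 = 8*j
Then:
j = 1/8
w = -1/20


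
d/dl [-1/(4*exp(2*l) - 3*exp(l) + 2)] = (8*exp(l) - 3)*exp(l)/(4*exp(2*l) - 3*exp(l) + 2)^2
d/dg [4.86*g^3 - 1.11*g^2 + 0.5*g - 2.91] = 14.58*g^2 - 2.22*g + 0.5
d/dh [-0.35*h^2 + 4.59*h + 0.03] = 4.59 - 0.7*h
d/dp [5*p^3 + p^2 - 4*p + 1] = 15*p^2 + 2*p - 4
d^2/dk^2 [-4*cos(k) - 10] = 4*cos(k)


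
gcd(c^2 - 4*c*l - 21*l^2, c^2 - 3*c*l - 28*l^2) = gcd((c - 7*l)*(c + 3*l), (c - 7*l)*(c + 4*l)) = c - 7*l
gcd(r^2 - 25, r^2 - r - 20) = r - 5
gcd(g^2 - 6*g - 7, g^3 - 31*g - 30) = g + 1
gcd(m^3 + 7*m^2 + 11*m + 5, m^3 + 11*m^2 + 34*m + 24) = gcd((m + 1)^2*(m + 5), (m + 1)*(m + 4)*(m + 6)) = m + 1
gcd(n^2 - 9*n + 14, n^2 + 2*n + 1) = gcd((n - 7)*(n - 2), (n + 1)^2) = 1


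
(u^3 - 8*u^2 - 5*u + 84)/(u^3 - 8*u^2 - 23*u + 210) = (u^2 - u - 12)/(u^2 - u - 30)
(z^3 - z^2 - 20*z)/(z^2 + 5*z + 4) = z*(z - 5)/(z + 1)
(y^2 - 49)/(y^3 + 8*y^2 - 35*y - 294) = (y - 7)/(y^2 + y - 42)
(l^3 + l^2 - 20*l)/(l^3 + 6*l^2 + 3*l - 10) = l*(l - 4)/(l^2 + l - 2)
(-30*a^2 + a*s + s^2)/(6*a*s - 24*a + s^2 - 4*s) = (-5*a + s)/(s - 4)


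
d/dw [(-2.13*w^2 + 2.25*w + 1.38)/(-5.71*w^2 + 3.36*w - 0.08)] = (5.6907*w^2 + 16.1004*w - 4.8168)/(32.6041*w^4 - 38.3712*w^3 + 12.2032*w^2 - 0.5376*w + 0.0064)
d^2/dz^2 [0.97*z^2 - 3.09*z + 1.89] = 1.94000000000000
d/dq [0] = 0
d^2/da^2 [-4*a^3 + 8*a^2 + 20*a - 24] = 16 - 24*a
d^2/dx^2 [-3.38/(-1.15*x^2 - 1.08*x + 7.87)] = (-8.9401*x^2 - 8.39592*x + 3.38*(2.3*x + 1.08)*(4.6*x + 2.16) + 61.18138)/(1.15*x^2 + 1.08*x - 7.87)^3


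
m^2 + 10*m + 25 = (m + 5)^2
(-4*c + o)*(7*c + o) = -28*c^2 + 3*c*o + o^2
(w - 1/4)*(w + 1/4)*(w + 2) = w^3 + 2*w^2 - w/16 - 1/8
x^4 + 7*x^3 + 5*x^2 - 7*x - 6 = (x - 1)*(x + 1)^2*(x + 6)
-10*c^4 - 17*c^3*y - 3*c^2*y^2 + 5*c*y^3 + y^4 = (-2*c + y)*(c + y)^2*(5*c + y)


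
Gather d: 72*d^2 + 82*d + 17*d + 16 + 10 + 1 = 72*d^2 + 99*d + 27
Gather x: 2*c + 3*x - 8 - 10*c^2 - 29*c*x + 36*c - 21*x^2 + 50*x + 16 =-10*c^2 + 38*c - 21*x^2 + x*(53 - 29*c) + 8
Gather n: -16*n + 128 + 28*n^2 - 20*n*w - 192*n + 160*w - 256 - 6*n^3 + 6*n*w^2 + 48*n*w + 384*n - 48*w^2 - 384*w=-6*n^3 + 28*n^2 + n*(6*w^2 + 28*w + 176) - 48*w^2 - 224*w - 128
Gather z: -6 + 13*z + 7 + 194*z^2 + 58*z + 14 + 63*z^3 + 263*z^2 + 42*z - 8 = 63*z^3 + 457*z^2 + 113*z + 7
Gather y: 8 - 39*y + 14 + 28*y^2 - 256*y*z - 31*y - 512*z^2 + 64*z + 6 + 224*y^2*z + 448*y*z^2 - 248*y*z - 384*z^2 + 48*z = y^2*(224*z + 28) + y*(448*z^2 - 504*z - 70) - 896*z^2 + 112*z + 28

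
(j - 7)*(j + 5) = j^2 - 2*j - 35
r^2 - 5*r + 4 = (r - 4)*(r - 1)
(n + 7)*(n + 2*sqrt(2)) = n^2 + 2*sqrt(2)*n + 7*n + 14*sqrt(2)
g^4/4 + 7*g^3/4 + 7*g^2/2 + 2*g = g*(g/4 + 1)*(g + 1)*(g + 2)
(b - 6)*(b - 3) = b^2 - 9*b + 18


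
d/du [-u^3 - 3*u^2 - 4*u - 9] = -3*u^2 - 6*u - 4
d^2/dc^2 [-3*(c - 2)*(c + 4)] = -6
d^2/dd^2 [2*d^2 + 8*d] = 4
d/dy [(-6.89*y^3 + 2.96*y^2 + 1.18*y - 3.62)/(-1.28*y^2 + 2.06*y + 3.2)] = (8.8192*y^4 - 28.3868*y^3 - 58.536*y^2 + 9.6768*y + 11.2332)/(1.6384*y^4 - 5.2736*y^3 - 3.9484*y^2 + 13.184*y + 10.24)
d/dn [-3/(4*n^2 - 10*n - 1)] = 6*(4*n - 5)/(-4*n^2 + 10*n + 1)^2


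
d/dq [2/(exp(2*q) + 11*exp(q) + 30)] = (-4*exp(q) - 22)*exp(q)/(exp(2*q) + 11*exp(q) + 30)^2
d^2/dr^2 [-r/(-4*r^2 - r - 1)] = 2*(r*(8*r + 1)^2 - (12*r + 1)*(4*r^2 + r + 1))/(4*r^2 + r + 1)^3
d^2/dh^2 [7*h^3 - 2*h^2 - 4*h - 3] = 42*h - 4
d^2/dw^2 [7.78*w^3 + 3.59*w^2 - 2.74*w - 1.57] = 46.68*w + 7.18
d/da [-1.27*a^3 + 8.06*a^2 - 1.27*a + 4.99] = -3.81*a^2 + 16.12*a - 1.27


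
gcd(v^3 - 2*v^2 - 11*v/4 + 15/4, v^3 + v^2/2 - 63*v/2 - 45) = v + 3/2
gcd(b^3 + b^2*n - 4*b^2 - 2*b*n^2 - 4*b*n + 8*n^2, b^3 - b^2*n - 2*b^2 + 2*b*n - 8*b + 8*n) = b^2 - b*n - 4*b + 4*n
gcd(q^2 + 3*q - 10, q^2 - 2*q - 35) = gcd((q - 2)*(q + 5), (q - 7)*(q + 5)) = q + 5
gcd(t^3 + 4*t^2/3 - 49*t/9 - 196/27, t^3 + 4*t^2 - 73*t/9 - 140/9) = t^2 - t - 28/9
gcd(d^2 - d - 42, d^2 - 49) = d - 7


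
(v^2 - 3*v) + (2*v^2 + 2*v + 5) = 3*v^2 - v + 5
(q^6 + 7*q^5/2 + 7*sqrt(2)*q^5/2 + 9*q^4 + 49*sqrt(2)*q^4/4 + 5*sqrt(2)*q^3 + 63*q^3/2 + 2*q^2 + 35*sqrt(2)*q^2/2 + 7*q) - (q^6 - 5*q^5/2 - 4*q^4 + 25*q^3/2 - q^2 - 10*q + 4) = 7*sqrt(2)*q^5/2 + 6*q^5 + 13*q^4 + 49*sqrt(2)*q^4/4 + 5*sqrt(2)*q^3 + 19*q^3 + 3*q^2 + 35*sqrt(2)*q^2/2 + 17*q - 4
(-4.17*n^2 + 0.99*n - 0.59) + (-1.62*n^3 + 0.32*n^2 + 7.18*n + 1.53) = -1.62*n^3 - 3.85*n^2 + 8.17*n + 0.94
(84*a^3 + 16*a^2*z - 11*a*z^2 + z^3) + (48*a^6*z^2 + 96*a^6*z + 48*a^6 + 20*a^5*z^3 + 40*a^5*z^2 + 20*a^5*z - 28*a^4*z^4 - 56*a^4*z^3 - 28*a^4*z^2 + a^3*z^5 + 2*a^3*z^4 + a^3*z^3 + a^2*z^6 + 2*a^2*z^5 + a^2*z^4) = 48*a^6*z^2 + 96*a^6*z + 48*a^6 + 20*a^5*z^3 + 40*a^5*z^2 + 20*a^5*z - 28*a^4*z^4 - 56*a^4*z^3 - 28*a^4*z^2 + a^3*z^5 + 2*a^3*z^4 + a^3*z^3 + 84*a^3 + a^2*z^6 + 2*a^2*z^5 + a^2*z^4 + 16*a^2*z - 11*a*z^2 + z^3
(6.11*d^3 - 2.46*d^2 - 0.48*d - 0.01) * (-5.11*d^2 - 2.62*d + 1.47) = -31.2221*d^5 - 3.4376*d^4 + 17.8797*d^3 - 2.3075*d^2 - 0.6794*d - 0.0147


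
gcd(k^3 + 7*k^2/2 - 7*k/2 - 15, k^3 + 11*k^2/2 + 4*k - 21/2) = k + 3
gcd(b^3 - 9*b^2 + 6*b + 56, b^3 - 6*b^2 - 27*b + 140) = b^2 - 11*b + 28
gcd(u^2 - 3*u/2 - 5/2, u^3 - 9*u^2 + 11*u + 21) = u + 1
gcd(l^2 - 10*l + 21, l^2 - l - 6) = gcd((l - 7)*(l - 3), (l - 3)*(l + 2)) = l - 3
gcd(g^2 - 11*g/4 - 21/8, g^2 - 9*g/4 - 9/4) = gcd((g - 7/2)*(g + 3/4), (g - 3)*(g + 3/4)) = g + 3/4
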